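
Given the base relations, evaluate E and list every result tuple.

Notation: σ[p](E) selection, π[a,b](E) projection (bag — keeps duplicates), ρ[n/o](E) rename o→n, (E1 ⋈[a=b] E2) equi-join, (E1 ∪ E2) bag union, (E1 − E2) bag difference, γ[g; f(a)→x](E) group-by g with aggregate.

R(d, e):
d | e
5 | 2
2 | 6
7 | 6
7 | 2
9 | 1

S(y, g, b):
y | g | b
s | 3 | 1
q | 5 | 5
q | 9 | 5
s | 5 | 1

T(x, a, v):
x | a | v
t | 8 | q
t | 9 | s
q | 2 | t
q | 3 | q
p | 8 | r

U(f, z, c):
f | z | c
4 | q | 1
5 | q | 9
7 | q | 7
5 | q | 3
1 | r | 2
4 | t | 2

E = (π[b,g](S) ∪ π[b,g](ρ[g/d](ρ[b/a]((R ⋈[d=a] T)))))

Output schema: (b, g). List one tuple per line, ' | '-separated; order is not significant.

Stepwise |·|:
  S → 4
  π[b,g](S) → 4
  R → 5
  T → 5
  (R ⋈[d=a] T) → 2
  ρ[b/a]((R ⋈[d=a] T)) → 2
  ρ[g/d](ρ[b/a]((R ⋈[d=a] T))) → 2
  π[b,g](ρ[g/d](ρ[b/a]((R ⋈[d=a] T)))) → 2
  (π[b,g](S) ∪ π[b,g](ρ[g/d](ρ[b/a]((R ⋈[d=a] T))))) → 6

== RESULT ==
b | g
1 | 3
1 | 5
2 | 2
5 | 5
5 | 9
9 | 9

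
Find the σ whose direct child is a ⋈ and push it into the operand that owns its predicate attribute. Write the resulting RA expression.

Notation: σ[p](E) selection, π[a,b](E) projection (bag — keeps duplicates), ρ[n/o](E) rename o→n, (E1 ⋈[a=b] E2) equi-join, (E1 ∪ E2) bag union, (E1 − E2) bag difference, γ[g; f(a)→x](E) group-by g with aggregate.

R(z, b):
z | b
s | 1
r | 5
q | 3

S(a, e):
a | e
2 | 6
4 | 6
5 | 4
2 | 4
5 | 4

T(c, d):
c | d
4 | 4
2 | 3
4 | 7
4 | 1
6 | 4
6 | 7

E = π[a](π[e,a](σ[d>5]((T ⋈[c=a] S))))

σ filters on d, owned by the left side.
E' = π[a](π[e,a]((σ[d>5](T) ⋈[c=a] S)))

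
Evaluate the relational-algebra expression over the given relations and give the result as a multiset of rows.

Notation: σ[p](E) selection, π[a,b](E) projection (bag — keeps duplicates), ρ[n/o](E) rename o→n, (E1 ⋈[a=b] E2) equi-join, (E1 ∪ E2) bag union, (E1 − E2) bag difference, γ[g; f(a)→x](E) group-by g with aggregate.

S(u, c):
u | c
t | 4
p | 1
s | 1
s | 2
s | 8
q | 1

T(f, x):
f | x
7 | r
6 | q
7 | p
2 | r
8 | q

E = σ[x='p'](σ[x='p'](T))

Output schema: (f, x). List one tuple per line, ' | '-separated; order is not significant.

Row counts bottom-up:
  T → 5
  σ[x='p'](T) → 1
  σ[x='p'](σ[x='p'](T)) → 1

== RESULT ==
f | x
7 | p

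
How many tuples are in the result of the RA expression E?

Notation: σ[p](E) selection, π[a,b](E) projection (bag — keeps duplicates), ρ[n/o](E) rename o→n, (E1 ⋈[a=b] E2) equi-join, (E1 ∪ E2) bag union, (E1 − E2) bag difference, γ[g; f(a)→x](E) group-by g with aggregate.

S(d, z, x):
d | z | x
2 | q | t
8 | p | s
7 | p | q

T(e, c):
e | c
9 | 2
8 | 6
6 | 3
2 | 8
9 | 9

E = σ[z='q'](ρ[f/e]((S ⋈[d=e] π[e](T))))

Per-node cardinality:
  S → 3
  T → 5
  π[e](T) → 5
  (S ⋈[d=e] π[e](T)) → 2
  ρ[f/e]((S ⋈[d=e] π[e](T))) → 2
  σ[z='q'](ρ[f/e]((S ⋈[d=e] π[e](T)))) → 1

|E| = 1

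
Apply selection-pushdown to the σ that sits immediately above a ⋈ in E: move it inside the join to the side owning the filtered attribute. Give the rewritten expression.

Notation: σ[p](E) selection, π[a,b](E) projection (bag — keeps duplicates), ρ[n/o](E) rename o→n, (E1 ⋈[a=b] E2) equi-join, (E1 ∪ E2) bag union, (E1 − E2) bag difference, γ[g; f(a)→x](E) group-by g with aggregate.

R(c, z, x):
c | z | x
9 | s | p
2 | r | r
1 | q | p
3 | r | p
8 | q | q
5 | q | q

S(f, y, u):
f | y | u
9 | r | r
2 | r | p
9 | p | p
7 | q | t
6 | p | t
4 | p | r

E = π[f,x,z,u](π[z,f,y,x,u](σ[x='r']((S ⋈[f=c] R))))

σ filters on x, owned by the right side.
E' = π[f,x,z,u](π[z,f,y,x,u]((S ⋈[f=c] σ[x='r'](R))))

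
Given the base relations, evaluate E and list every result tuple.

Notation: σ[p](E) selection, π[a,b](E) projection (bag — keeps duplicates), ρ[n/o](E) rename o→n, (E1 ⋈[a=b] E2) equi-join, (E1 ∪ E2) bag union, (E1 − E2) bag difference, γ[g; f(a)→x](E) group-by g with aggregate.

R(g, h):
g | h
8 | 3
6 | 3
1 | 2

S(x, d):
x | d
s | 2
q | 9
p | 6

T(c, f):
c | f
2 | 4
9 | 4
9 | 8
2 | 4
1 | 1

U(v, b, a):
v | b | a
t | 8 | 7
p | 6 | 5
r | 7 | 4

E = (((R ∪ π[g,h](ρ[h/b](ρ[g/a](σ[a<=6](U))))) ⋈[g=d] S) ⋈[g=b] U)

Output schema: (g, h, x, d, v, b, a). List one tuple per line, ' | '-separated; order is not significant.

Per-node cardinality:
  R → 3
  U → 3
  σ[a<=6](U) → 2
  ρ[g/a](σ[a<=6](U)) → 2
  ρ[h/b](ρ[g/a](σ[a<=6](U))) → 2
  π[g,h](ρ[h/b](ρ[g/a](σ[a<=6](U)))) → 2
  (R ∪ π[g,h](ρ[h/b](ρ[g/a](σ[a<=6](U))))) → 5
  S → 3
  ((R ∪ π[g,h](ρ[h/b](ρ[g/a](σ[a<=6](U))))) ⋈[g=d] S) → 1
  U → 3
  (((R ∪ π[g,h](ρ[h/b](ρ[g/a](σ[a<=6](U))))) ⋈[g=d] S) ⋈[g=b] U) → 1

== RESULT ==
g | h | x | d | v | b | a
6 | 3 | p | 6 | p | 6 | 5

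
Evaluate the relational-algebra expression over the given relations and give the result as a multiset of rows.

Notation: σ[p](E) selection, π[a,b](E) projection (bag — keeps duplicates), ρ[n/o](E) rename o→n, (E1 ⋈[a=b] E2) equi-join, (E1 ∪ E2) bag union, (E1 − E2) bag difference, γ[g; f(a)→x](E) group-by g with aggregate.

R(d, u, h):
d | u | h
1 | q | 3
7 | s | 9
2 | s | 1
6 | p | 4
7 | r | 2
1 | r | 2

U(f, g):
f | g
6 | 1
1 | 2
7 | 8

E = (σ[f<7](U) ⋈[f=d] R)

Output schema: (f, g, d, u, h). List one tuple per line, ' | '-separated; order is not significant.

Subexpression sizes:
  U → 3
  σ[f<7](U) → 2
  R → 6
  (σ[f<7](U) ⋈[f=d] R) → 3

== RESULT ==
f | g | d | u | h
1 | 2 | 1 | q | 3
1 | 2 | 1 | r | 2
6 | 1 | 6 | p | 4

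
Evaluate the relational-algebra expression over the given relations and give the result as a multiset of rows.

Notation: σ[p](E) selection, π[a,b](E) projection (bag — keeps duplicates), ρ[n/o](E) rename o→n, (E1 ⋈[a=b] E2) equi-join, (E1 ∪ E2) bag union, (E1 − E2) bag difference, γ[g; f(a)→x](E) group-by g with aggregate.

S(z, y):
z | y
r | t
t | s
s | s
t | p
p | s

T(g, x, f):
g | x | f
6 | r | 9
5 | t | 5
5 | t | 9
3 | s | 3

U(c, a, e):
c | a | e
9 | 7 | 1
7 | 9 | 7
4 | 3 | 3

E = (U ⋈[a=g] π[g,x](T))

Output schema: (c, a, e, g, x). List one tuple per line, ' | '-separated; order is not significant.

Stepwise |·|:
  U → 3
  T → 4
  π[g,x](T) → 4
  (U ⋈[a=g] π[g,x](T)) → 1

== RESULT ==
c | a | e | g | x
4 | 3 | 3 | 3 | s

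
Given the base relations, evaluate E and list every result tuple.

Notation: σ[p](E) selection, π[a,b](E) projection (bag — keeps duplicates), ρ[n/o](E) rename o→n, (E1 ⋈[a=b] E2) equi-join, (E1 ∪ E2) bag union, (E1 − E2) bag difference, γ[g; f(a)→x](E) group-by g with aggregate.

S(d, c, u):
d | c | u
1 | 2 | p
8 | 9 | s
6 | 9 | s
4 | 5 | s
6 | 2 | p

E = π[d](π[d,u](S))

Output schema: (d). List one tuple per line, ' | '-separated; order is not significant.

Row counts bottom-up:
  S → 5
  π[d,u](S) → 5
  π[d](π[d,u](S)) → 5

== RESULT ==
d
1
4
6
6
8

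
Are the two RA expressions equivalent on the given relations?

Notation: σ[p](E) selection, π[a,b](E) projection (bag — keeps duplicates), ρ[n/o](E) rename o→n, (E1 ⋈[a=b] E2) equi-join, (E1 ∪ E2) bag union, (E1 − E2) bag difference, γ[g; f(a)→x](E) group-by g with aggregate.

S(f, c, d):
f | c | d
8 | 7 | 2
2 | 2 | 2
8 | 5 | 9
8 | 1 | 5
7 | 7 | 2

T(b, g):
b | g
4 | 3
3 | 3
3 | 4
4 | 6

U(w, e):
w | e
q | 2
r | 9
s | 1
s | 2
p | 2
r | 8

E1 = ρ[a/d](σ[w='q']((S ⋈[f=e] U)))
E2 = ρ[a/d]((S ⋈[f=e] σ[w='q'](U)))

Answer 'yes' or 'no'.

E1 row counts bottom-up:
  S → 5
  U → 6
  (S ⋈[f=e] U) → 6
  σ[w='q']((S ⋈[f=e] U)) → 1
  ρ[a/d](σ[w='q']((S ⋈[f=e] U))) → 1
E2 row counts bottom-up:
  S → 5
  U → 6
  σ[w='q'](U) → 1
  (S ⋈[f=e] σ[w='q'](U)) → 1
  ρ[a/d]((S ⋈[f=e] σ[w='q'](U))) → 1

E1 and E2 produce the same multiset:
f | c | a | w | e
2 | 2 | 2 | q | 2

yes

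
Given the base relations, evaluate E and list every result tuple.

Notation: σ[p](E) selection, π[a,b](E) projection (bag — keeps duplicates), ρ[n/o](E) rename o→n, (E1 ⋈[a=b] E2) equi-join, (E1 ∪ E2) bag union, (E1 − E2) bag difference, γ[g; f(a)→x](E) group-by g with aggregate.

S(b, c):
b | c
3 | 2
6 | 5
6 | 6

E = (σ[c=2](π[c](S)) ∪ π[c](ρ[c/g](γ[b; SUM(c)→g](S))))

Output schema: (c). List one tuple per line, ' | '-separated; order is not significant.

Per-node cardinality:
  S → 3
  π[c](S) → 3
  σ[c=2](π[c](S)) → 1
  S → 3
  γ[b; SUM(c)→g](S) → 2
  ρ[c/g](γ[b; SUM(c)→g](S)) → 2
  π[c](ρ[c/g](γ[b; SUM(c)→g](S))) → 2
  (σ[c=2](π[c](S)) ∪ π[c](ρ[c/g](γ[b; SUM(c)→g](S)))) → 3

== RESULT ==
c
2
2
11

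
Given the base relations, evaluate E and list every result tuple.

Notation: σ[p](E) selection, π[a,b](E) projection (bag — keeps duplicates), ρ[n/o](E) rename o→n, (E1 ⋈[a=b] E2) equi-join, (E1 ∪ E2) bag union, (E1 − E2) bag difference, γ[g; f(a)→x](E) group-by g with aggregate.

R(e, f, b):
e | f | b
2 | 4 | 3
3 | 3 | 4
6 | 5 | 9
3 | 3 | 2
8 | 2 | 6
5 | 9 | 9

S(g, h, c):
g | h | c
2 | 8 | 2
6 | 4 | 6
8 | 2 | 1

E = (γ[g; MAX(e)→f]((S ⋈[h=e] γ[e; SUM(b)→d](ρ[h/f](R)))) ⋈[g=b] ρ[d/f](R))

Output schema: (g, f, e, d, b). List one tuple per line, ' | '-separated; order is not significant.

Row counts bottom-up:
  S → 3
  R → 6
  ρ[h/f](R) → 6
  γ[e; SUM(b)→d](ρ[h/f](R)) → 5
  (S ⋈[h=e] γ[e; SUM(b)→d](ρ[h/f](R))) → 2
  γ[g; MAX(e)→f]((S ⋈[h=e] γ[e; SUM(b)→d](ρ[h/f](R)))) → 2
  R → 6
  ρ[d/f](R) → 6
  (γ[g; MAX(e)→f]((S ⋈[h=e] γ[e; SUM(b)→d](ρ[h/f](R)))) ⋈[g=b] ρ[d/f](R)) → 1

== RESULT ==
g | f | e | d | b
2 | 8 | 3 | 3 | 2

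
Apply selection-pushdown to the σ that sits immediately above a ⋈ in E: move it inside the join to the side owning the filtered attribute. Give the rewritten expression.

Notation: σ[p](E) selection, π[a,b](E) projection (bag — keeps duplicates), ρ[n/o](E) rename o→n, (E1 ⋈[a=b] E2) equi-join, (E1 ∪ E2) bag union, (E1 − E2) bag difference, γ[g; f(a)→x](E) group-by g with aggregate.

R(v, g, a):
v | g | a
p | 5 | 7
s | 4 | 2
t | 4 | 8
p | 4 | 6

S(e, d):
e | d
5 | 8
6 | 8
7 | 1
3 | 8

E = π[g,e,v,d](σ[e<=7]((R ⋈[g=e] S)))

σ filters on e, owned by the right side.
E' = π[g,e,v,d]((R ⋈[g=e] σ[e<=7](S)))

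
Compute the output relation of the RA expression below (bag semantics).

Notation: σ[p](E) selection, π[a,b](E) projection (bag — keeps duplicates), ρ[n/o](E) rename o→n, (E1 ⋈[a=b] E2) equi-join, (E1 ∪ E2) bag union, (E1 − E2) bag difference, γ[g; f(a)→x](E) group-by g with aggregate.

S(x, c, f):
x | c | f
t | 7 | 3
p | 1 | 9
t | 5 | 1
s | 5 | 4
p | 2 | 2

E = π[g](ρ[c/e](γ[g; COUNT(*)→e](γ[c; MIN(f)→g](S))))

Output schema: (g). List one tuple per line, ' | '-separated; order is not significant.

Stepwise |·|:
  S → 5
  γ[c; MIN(f)→g](S) → 4
  γ[g; COUNT(*)→e](γ[c; MIN(f)→g](S)) → 4
  ρ[c/e](γ[g; COUNT(*)→e](γ[c; MIN(f)→g](S))) → 4
  π[g](ρ[c/e](γ[g; COUNT(*)→e](γ[c; MIN(f)→g](S)))) → 4

== RESULT ==
g
1
2
3
9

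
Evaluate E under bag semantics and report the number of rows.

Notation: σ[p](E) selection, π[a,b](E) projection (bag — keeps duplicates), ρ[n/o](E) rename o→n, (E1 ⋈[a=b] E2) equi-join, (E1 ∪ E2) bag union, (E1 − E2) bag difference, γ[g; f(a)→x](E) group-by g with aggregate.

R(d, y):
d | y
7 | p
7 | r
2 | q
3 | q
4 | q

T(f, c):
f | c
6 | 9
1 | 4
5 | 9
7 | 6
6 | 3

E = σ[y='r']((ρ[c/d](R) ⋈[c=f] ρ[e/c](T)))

Subexpression sizes:
  R → 5
  ρ[c/d](R) → 5
  T → 5
  ρ[e/c](T) → 5
  (ρ[c/d](R) ⋈[c=f] ρ[e/c](T)) → 2
  σ[y='r']((ρ[c/d](R) ⋈[c=f] ρ[e/c](T))) → 1

|E| = 1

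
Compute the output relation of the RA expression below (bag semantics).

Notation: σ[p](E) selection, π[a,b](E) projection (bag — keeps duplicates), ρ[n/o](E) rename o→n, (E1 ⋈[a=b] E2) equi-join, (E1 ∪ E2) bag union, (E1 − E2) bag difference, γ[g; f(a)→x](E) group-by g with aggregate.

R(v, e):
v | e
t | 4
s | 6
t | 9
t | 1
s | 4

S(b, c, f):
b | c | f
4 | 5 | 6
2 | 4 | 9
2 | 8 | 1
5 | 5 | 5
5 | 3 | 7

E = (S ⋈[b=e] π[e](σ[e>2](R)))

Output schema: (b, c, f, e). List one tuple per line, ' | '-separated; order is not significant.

Row counts bottom-up:
  S → 5
  R → 5
  σ[e>2](R) → 4
  π[e](σ[e>2](R)) → 4
  (S ⋈[b=e] π[e](σ[e>2](R))) → 2

== RESULT ==
b | c | f | e
4 | 5 | 6 | 4
4 | 5 | 6 | 4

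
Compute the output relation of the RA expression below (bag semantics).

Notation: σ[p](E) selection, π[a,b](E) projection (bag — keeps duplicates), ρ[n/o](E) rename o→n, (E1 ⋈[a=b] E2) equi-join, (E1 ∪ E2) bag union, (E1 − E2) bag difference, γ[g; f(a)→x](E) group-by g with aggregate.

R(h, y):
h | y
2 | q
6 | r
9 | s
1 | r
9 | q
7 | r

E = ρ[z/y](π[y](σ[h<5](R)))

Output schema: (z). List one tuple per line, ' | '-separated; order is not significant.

Stepwise |·|:
  R → 6
  σ[h<5](R) → 2
  π[y](σ[h<5](R)) → 2
  ρ[z/y](π[y](σ[h<5](R))) → 2

== RESULT ==
z
q
r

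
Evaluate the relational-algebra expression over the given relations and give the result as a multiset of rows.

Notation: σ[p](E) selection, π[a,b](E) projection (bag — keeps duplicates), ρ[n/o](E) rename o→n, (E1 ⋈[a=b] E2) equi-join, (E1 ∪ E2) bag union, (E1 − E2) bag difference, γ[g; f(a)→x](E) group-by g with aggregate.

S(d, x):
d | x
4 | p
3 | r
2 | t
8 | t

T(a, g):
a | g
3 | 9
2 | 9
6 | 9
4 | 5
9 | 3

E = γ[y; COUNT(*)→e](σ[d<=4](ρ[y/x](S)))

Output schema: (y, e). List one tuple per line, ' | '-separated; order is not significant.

Per-node cardinality:
  S → 4
  ρ[y/x](S) → 4
  σ[d<=4](ρ[y/x](S)) → 3
  γ[y; COUNT(*)→e](σ[d<=4](ρ[y/x](S))) → 3

== RESULT ==
y | e
p | 1
r | 1
t | 1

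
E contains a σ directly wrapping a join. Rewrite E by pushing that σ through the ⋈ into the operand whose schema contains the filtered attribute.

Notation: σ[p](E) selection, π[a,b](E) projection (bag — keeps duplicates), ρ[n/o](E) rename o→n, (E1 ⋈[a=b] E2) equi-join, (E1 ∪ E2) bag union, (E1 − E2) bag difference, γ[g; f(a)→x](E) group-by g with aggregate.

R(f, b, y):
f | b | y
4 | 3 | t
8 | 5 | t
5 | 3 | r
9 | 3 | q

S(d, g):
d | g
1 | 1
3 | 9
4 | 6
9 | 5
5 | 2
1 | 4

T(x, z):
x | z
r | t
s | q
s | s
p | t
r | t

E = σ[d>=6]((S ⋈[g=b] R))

σ filters on d, owned by the left side.
E' = (σ[d>=6](S) ⋈[g=b] R)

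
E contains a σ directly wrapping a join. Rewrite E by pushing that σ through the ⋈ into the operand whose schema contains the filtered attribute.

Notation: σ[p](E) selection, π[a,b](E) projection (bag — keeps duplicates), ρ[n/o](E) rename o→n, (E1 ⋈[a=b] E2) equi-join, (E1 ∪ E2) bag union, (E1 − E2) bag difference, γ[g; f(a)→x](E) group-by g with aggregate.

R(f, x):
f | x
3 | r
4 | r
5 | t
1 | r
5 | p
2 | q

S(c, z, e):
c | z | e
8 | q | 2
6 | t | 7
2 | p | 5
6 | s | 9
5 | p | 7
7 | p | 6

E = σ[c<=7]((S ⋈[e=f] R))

σ filters on c, owned by the left side.
E' = (σ[c<=7](S) ⋈[e=f] R)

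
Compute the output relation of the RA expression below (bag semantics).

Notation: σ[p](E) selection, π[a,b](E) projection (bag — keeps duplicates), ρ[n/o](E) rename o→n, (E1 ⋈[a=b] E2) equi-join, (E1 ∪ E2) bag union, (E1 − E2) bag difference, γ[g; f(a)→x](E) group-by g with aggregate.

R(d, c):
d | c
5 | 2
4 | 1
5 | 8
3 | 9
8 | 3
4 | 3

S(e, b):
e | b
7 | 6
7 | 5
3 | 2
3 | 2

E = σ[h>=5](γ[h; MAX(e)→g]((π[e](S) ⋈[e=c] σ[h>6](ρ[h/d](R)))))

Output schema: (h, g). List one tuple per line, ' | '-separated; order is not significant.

Per-node cardinality:
  S → 4
  π[e](S) → 4
  R → 6
  ρ[h/d](R) → 6
  σ[h>6](ρ[h/d](R)) → 1
  (π[e](S) ⋈[e=c] σ[h>6](ρ[h/d](R))) → 2
  γ[h; MAX(e)→g]((π[e](S) ⋈[e=c] σ[h>6](ρ[h/d](R)))) → 1
  σ[h>=5](γ[h; MAX(e)→g]((π[e](S) ⋈[e=c] σ[h>6](ρ[h/d](R))))) → 1

== RESULT ==
h | g
8 | 3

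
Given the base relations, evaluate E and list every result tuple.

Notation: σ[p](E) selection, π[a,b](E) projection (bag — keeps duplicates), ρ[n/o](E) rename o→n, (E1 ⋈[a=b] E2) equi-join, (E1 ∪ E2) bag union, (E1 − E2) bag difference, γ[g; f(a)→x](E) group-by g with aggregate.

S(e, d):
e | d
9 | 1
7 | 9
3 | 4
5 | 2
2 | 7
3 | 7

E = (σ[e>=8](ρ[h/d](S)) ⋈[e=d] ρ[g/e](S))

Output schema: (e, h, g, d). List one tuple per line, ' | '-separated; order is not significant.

Per-node cardinality:
  S → 6
  ρ[h/d](S) → 6
  σ[e>=8](ρ[h/d](S)) → 1
  S → 6
  ρ[g/e](S) → 6
  (σ[e>=8](ρ[h/d](S)) ⋈[e=d] ρ[g/e](S)) → 1

== RESULT ==
e | h | g | d
9 | 1 | 7 | 9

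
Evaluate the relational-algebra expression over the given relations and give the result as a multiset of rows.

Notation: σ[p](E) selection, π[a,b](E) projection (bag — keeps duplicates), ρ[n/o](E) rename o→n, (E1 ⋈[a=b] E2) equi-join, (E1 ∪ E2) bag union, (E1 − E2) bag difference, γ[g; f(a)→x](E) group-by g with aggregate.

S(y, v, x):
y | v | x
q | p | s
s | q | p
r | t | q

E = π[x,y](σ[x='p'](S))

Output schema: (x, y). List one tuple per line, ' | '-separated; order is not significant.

Row counts bottom-up:
  S → 3
  σ[x='p'](S) → 1
  π[x,y](σ[x='p'](S)) → 1

== RESULT ==
x | y
p | s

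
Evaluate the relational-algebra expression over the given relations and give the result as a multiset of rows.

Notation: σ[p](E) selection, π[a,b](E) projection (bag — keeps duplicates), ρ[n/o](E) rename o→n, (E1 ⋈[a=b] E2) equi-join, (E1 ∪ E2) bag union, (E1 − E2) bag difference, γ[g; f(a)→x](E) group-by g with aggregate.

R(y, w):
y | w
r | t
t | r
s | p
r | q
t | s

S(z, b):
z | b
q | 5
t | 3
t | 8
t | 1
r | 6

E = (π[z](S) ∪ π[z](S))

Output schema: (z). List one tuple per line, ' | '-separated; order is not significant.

Stepwise |·|:
  S → 5
  π[z](S) → 5
  S → 5
  π[z](S) → 5
  (π[z](S) ∪ π[z](S)) → 10

== RESULT ==
z
q
q
r
r
t
t
t
t
t
t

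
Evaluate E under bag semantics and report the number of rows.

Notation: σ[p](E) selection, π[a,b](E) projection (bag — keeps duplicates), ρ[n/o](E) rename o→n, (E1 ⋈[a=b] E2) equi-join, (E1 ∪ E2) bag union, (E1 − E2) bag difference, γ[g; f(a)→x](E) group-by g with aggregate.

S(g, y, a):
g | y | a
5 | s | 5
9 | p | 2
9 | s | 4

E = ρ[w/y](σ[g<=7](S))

Per-node cardinality:
  S → 3
  σ[g<=7](S) → 1
  ρ[w/y](σ[g<=7](S)) → 1

|E| = 1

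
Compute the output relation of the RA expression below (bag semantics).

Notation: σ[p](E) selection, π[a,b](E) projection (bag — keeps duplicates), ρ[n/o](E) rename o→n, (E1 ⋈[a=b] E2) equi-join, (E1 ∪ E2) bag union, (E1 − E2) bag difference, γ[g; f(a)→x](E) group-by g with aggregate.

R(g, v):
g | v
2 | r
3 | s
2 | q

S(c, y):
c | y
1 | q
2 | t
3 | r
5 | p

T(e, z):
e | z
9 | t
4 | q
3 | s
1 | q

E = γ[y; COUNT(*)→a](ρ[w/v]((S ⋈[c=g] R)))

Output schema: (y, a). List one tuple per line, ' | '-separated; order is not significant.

Row counts bottom-up:
  S → 4
  R → 3
  (S ⋈[c=g] R) → 3
  ρ[w/v]((S ⋈[c=g] R)) → 3
  γ[y; COUNT(*)→a](ρ[w/v]((S ⋈[c=g] R))) → 2

== RESULT ==
y | a
r | 1
t | 2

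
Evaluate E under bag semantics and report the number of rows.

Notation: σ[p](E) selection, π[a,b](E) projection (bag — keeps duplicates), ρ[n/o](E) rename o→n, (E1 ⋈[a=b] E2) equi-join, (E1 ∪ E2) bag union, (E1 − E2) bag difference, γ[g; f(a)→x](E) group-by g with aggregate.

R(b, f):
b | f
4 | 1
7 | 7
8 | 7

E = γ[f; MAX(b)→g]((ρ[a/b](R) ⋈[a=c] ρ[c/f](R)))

Subexpression sizes:
  R → 3
  ρ[a/b](R) → 3
  R → 3
  ρ[c/f](R) → 3
  (ρ[a/b](R) ⋈[a=c] ρ[c/f](R)) → 2
  γ[f; MAX(b)→g]((ρ[a/b](R) ⋈[a=c] ρ[c/f](R))) → 1

|E| = 1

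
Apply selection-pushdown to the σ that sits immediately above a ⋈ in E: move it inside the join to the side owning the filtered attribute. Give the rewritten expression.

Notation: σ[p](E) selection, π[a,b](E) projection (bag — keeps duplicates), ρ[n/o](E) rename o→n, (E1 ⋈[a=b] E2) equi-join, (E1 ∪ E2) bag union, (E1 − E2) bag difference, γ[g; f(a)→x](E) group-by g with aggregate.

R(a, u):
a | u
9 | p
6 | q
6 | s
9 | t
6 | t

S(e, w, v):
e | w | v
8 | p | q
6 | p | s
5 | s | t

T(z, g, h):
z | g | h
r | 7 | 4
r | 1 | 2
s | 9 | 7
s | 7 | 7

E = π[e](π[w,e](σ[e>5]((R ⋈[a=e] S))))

σ filters on e, owned by the right side.
E' = π[e](π[w,e]((R ⋈[a=e] σ[e>5](S))))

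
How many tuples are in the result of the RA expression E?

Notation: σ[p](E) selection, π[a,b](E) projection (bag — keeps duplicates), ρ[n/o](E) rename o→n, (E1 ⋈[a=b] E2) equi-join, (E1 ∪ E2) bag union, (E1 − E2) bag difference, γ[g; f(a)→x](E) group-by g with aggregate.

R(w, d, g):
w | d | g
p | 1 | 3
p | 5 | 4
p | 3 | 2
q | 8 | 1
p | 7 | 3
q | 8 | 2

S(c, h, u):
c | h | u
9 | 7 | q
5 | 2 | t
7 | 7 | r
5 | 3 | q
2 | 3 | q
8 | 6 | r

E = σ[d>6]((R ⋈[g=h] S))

Subexpression sizes:
  R → 6
  S → 6
  (R ⋈[g=h] S) → 6
  σ[d>6]((R ⋈[g=h] S)) → 3

|E| = 3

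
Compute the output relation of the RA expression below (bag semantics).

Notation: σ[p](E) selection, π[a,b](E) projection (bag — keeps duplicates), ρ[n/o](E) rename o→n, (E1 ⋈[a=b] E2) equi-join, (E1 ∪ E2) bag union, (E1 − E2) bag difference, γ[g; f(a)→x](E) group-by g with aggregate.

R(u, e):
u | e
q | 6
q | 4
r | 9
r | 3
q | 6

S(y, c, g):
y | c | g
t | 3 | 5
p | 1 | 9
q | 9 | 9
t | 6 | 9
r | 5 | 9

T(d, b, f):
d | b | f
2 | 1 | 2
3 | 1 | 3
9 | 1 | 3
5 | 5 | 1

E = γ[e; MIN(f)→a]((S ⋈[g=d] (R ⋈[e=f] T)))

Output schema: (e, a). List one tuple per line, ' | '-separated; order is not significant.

Subexpression sizes:
  S → 5
  R → 5
  T → 4
  (R ⋈[e=f] T) → 2
  (S ⋈[g=d] (R ⋈[e=f] T)) → 4
  γ[e; MIN(f)→a]((S ⋈[g=d] (R ⋈[e=f] T))) → 1

== RESULT ==
e | a
3 | 3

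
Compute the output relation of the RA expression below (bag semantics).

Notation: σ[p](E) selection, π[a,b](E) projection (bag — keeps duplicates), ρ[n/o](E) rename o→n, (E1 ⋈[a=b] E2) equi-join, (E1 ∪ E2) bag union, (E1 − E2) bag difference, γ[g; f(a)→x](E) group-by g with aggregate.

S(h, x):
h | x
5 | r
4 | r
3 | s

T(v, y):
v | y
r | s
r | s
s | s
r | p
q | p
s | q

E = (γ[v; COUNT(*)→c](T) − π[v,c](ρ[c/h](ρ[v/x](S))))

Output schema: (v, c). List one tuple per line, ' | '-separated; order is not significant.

Subexpression sizes:
  T → 6
  γ[v; COUNT(*)→c](T) → 3
  S → 3
  ρ[v/x](S) → 3
  ρ[c/h](ρ[v/x](S)) → 3
  π[v,c](ρ[c/h](ρ[v/x](S))) → 3
  (γ[v; COUNT(*)→c](T) − π[v,c](ρ[c/h](ρ[v/x](S)))) → 3

== RESULT ==
v | c
q | 1
r | 3
s | 2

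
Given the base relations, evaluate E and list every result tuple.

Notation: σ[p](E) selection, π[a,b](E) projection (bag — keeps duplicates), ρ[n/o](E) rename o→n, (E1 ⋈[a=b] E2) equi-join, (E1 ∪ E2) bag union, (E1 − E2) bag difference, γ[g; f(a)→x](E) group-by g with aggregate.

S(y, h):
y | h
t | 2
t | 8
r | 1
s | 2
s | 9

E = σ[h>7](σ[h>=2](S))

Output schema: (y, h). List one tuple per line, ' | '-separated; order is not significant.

Subexpression sizes:
  S → 5
  σ[h>=2](S) → 4
  σ[h>7](σ[h>=2](S)) → 2

== RESULT ==
y | h
s | 9
t | 8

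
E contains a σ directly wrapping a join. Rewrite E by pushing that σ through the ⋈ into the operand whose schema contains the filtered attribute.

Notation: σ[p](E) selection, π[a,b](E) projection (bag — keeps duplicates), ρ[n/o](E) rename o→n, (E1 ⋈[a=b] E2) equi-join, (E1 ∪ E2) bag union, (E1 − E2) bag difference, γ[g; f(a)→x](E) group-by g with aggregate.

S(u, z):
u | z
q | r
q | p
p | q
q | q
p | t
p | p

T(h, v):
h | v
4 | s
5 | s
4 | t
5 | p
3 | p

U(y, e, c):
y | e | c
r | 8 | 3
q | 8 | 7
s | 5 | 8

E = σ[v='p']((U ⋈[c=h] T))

σ filters on v, owned by the right side.
E' = (U ⋈[c=h] σ[v='p'](T))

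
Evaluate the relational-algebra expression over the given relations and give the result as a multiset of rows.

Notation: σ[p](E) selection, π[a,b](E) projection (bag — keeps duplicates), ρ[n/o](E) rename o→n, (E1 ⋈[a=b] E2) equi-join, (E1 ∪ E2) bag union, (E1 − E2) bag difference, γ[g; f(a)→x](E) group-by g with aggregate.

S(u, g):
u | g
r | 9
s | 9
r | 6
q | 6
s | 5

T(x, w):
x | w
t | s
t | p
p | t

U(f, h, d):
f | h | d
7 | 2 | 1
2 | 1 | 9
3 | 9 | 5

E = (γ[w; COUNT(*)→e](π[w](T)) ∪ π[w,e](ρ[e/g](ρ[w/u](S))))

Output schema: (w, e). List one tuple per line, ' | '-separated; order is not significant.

Stepwise |·|:
  T → 3
  π[w](T) → 3
  γ[w; COUNT(*)→e](π[w](T)) → 3
  S → 5
  ρ[w/u](S) → 5
  ρ[e/g](ρ[w/u](S)) → 5
  π[w,e](ρ[e/g](ρ[w/u](S))) → 5
  (γ[w; COUNT(*)→e](π[w](T)) ∪ π[w,e](ρ[e/g](ρ[w/u](S)))) → 8

== RESULT ==
w | e
p | 1
q | 6
r | 6
r | 9
s | 1
s | 5
s | 9
t | 1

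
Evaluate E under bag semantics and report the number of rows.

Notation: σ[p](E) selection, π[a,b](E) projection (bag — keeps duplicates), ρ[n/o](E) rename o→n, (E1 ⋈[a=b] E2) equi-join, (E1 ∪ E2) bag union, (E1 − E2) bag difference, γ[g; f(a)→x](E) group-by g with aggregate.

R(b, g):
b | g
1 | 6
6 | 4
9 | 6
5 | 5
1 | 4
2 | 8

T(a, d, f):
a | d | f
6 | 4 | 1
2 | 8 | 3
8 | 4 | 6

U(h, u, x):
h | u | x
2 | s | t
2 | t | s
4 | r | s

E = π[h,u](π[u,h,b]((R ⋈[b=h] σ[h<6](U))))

Row counts bottom-up:
  R → 6
  U → 3
  σ[h<6](U) → 3
  (R ⋈[b=h] σ[h<6](U)) → 2
  π[u,h,b]((R ⋈[b=h] σ[h<6](U))) → 2
  π[h,u](π[u,h,b]((R ⋈[b=h] σ[h<6](U)))) → 2

|E| = 2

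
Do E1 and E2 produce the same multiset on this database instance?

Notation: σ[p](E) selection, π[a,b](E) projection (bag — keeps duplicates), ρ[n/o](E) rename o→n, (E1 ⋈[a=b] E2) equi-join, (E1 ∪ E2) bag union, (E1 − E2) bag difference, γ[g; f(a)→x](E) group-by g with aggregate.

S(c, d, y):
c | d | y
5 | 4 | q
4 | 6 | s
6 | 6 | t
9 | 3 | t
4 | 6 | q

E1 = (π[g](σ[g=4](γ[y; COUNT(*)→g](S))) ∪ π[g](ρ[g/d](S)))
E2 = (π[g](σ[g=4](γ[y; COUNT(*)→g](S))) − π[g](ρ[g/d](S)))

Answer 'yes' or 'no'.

E1 subexpression sizes:
  S → 5
  γ[y; COUNT(*)→g](S) → 3
  σ[g=4](γ[y; COUNT(*)→g](S)) → 0
  π[g](σ[g=4](γ[y; COUNT(*)→g](S))) → 0
  S → 5
  ρ[g/d](S) → 5
  π[g](ρ[g/d](S)) → 5
  (π[g](σ[g=4](γ[y; COUNT(*)→g](S))) ∪ π[g](ρ[g/d](S))) → 5
E2 subexpression sizes:
  S → 5
  γ[y; COUNT(*)→g](S) → 3
  σ[g=4](γ[y; COUNT(*)→g](S)) → 0
  π[g](σ[g=4](γ[y; COUNT(*)→g](S))) → 0
  S → 5
  ρ[g/d](S) → 5
  π[g](ρ[g/d](S)) → 5
  (π[g](σ[g=4](γ[y; COUNT(*)→g](S))) − π[g](ρ[g/d](S))) → 0

E1 result:
g
3
4
6
6
6
E2 result:
g
(0 rows)
Witness: (6,) appears 3× in E1 but 0× in E2.

no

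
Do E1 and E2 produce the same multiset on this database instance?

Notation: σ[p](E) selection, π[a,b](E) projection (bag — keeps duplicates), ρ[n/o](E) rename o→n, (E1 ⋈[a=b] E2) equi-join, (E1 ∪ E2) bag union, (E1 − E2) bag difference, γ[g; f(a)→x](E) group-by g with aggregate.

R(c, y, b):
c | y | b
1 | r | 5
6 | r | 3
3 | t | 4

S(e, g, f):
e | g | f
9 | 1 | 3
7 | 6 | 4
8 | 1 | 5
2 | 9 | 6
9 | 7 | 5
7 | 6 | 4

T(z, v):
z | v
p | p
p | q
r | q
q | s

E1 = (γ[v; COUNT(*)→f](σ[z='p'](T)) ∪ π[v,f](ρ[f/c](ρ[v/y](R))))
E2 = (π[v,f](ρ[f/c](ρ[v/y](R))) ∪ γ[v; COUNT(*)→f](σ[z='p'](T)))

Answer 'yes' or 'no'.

E1 row counts bottom-up:
  T → 4
  σ[z='p'](T) → 2
  γ[v; COUNT(*)→f](σ[z='p'](T)) → 2
  R → 3
  ρ[v/y](R) → 3
  ρ[f/c](ρ[v/y](R)) → 3
  π[v,f](ρ[f/c](ρ[v/y](R))) → 3
  (γ[v; COUNT(*)→f](σ[z='p'](T)) ∪ π[v,f](ρ[f/c](ρ[v/y](R)))) → 5
E2 row counts bottom-up:
  R → 3
  ρ[v/y](R) → 3
  ρ[f/c](ρ[v/y](R)) → 3
  π[v,f](ρ[f/c](ρ[v/y](R))) → 3
  T → 4
  σ[z='p'](T) → 2
  γ[v; COUNT(*)→f](σ[z='p'](T)) → 2
  (π[v,f](ρ[f/c](ρ[v/y](R))) ∪ γ[v; COUNT(*)→f](σ[z='p'](T))) → 5

E1 and E2 produce the same multiset:
v | f
p | 1
q | 1
r | 1
r | 6
t | 3

yes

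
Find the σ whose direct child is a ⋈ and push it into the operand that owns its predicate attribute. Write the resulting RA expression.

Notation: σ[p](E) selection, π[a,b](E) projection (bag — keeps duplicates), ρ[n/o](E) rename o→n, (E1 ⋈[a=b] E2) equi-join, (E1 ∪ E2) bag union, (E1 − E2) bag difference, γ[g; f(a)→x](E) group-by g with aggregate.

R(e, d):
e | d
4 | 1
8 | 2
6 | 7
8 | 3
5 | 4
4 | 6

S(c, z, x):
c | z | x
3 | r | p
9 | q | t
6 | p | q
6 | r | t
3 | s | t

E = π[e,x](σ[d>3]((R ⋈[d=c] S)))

σ filters on d, owned by the left side.
E' = π[e,x]((σ[d>3](R) ⋈[d=c] S))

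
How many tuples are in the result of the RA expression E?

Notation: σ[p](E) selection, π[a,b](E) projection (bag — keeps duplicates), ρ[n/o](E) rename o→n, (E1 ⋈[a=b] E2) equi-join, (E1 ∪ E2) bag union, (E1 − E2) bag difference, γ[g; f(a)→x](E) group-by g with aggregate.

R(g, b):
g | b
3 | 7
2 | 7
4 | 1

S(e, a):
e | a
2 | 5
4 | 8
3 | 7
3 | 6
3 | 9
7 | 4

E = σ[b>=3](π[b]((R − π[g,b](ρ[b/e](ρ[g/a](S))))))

Per-node cardinality:
  R → 3
  S → 6
  ρ[g/a](S) → 6
  ρ[b/e](ρ[g/a](S)) → 6
  π[g,b](ρ[b/e](ρ[g/a](S))) → 6
  (R − π[g,b](ρ[b/e](ρ[g/a](S)))) → 3
  π[b]((R − π[g,b](ρ[b/e](ρ[g/a](S))))) → 3
  σ[b>=3](π[b]((R − π[g,b](ρ[b/e](ρ[g/a](S)))))) → 2

|E| = 2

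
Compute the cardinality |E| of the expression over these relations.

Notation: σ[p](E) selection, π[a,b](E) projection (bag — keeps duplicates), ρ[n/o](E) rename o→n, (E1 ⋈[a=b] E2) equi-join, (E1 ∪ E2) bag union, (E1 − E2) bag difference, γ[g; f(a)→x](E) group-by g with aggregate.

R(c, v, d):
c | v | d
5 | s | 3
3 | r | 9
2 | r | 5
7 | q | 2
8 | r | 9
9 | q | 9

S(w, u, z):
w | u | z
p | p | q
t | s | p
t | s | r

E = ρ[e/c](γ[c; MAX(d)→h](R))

Stepwise |·|:
  R → 6
  γ[c; MAX(d)→h](R) → 6
  ρ[e/c](γ[c; MAX(d)→h](R)) → 6

|E| = 6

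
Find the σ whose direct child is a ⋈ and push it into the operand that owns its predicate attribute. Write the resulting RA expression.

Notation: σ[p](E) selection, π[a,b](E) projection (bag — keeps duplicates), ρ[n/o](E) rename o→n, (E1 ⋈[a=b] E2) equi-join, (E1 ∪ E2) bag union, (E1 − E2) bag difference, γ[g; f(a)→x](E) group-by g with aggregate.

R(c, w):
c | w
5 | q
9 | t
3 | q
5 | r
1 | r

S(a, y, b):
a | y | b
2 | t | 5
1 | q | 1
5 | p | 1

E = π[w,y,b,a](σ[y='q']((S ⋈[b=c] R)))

σ filters on y, owned by the left side.
E' = π[w,y,b,a]((σ[y='q'](S) ⋈[b=c] R))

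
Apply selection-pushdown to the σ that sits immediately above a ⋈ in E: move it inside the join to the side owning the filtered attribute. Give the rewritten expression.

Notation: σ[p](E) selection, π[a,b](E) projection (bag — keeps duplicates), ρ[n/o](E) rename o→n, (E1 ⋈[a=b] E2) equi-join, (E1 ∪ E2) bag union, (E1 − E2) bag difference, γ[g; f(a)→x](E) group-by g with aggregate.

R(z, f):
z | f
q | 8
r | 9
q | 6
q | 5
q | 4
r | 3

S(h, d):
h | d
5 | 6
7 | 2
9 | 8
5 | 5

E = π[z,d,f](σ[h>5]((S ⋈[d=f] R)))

σ filters on h, owned by the left side.
E' = π[z,d,f]((σ[h>5](S) ⋈[d=f] R))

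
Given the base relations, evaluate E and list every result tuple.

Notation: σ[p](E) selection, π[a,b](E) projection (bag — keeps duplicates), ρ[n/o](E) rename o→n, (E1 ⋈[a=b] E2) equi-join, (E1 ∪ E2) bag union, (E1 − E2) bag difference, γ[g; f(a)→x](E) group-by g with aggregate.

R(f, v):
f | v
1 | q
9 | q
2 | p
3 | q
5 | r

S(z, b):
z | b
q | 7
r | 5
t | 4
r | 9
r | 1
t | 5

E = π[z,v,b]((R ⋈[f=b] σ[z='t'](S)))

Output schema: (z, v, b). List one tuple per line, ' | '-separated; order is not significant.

Stepwise |·|:
  R → 5
  S → 6
  σ[z='t'](S) → 2
  (R ⋈[f=b] σ[z='t'](S)) → 1
  π[z,v,b]((R ⋈[f=b] σ[z='t'](S))) → 1

== RESULT ==
z | v | b
t | r | 5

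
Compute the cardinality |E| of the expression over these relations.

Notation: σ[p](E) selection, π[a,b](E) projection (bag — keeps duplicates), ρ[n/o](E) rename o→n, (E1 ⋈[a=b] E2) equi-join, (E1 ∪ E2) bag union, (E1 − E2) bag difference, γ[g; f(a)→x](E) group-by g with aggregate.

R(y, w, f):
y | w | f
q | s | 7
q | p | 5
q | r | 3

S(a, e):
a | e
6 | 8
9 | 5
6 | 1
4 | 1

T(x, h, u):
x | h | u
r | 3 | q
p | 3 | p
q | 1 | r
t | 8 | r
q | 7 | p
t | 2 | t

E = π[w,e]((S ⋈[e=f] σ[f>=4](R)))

Stepwise |·|:
  S → 4
  R → 3
  σ[f>=4](R) → 2
  (S ⋈[e=f] σ[f>=4](R)) → 1
  π[w,e]((S ⋈[e=f] σ[f>=4](R))) → 1

|E| = 1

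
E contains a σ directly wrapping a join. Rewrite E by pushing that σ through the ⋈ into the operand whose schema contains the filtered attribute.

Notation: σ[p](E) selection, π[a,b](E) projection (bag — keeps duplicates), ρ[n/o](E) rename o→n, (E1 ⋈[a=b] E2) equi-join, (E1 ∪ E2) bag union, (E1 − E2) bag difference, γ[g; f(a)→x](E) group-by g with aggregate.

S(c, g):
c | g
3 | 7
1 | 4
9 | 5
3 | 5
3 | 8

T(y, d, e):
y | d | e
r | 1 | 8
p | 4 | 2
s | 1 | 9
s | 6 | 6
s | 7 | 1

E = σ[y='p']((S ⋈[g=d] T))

σ filters on y, owned by the right side.
E' = (S ⋈[g=d] σ[y='p'](T))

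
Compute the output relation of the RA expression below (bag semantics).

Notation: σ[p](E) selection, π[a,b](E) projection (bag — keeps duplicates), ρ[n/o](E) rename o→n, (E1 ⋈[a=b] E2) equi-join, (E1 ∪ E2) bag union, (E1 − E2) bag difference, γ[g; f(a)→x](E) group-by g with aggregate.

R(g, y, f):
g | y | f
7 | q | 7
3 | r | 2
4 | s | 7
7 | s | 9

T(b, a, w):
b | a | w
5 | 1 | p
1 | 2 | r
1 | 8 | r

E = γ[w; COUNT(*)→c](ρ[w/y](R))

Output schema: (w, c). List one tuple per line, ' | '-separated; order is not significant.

Per-node cardinality:
  R → 4
  ρ[w/y](R) → 4
  γ[w; COUNT(*)→c](ρ[w/y](R)) → 3

== RESULT ==
w | c
q | 1
r | 1
s | 2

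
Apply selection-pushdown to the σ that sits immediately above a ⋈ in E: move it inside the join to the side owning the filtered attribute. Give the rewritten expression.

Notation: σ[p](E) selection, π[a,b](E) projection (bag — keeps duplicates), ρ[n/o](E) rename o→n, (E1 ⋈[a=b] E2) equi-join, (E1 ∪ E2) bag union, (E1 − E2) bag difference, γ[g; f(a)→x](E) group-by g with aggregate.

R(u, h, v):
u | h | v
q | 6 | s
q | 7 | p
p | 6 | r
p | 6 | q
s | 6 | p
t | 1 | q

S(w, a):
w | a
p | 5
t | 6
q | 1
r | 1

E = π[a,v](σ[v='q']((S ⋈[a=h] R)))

σ filters on v, owned by the right side.
E' = π[a,v]((S ⋈[a=h] σ[v='q'](R)))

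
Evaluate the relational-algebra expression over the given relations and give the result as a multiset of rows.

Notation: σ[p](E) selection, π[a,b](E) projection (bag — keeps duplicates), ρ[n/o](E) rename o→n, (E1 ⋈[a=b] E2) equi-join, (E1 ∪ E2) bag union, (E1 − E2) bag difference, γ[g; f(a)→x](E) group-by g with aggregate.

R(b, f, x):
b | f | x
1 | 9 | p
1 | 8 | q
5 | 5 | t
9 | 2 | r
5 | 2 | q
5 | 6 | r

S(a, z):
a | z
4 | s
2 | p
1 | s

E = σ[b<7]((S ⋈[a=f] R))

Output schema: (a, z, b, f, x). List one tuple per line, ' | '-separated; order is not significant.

Row counts bottom-up:
  S → 3
  R → 6
  (S ⋈[a=f] R) → 2
  σ[b<7]((S ⋈[a=f] R)) → 1

== RESULT ==
a | z | b | f | x
2 | p | 5 | 2 | q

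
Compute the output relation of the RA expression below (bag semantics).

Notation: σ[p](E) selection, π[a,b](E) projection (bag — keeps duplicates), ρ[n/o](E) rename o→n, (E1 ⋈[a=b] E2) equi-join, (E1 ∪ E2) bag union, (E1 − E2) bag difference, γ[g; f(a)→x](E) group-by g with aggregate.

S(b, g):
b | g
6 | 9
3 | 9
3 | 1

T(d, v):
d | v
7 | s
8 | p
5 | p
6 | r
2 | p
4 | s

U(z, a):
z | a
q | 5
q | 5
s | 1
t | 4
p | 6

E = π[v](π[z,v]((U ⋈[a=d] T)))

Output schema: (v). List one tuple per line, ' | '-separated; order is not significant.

Subexpression sizes:
  U → 5
  T → 6
  (U ⋈[a=d] T) → 4
  π[z,v]((U ⋈[a=d] T)) → 4
  π[v](π[z,v]((U ⋈[a=d] T))) → 4

== RESULT ==
v
p
p
r
s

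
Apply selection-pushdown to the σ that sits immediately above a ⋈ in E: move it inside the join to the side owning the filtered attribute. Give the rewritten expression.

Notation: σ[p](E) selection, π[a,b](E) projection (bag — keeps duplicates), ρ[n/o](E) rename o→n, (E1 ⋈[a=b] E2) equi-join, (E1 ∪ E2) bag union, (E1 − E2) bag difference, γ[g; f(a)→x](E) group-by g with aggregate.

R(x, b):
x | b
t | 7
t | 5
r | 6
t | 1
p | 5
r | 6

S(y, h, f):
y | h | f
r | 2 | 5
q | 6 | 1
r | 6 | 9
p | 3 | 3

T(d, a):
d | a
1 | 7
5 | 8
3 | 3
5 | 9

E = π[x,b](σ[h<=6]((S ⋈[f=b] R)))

σ filters on h, owned by the left side.
E' = π[x,b]((σ[h<=6](S) ⋈[f=b] R))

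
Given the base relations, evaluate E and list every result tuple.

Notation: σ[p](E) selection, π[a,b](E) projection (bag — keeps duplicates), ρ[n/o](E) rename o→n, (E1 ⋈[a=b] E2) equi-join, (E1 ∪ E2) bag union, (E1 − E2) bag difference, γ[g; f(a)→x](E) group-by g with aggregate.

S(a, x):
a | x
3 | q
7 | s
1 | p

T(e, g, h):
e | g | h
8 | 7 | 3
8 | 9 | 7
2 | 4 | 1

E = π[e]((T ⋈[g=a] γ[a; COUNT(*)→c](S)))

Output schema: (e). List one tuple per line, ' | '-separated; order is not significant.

Per-node cardinality:
  T → 3
  S → 3
  γ[a; COUNT(*)→c](S) → 3
  (T ⋈[g=a] γ[a; COUNT(*)→c](S)) → 1
  π[e]((T ⋈[g=a] γ[a; COUNT(*)→c](S))) → 1

== RESULT ==
e
8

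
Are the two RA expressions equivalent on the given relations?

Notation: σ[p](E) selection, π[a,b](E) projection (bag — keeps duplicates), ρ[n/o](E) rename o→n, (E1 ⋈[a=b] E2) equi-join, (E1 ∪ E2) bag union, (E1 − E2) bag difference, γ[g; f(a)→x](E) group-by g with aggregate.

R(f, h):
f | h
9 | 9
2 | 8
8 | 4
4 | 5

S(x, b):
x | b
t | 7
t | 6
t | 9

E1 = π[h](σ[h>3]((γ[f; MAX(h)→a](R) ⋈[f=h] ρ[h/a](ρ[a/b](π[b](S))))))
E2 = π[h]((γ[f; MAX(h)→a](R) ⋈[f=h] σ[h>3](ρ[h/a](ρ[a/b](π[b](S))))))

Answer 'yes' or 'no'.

E1 stepwise |·|:
  R → 4
  γ[f; MAX(h)→a](R) → 4
  S → 3
  π[b](S) → 3
  ρ[a/b](π[b](S)) → 3
  ρ[h/a](ρ[a/b](π[b](S))) → 3
  (γ[f; MAX(h)→a](R) ⋈[f=h] ρ[h/a](ρ[a/b](π[b](S)))) → 1
  σ[h>3]((γ[f; MAX(h)→a](R) ⋈[f=h] ρ[h/a](ρ[a/b](π[b](S))))) → 1
  π[h](σ[h>3]((γ[f; MAX(h)→a](R) ⋈[f=h] ρ[h/a](ρ[a/b](π[b](S)))))) → 1
E2 stepwise |·|:
  R → 4
  γ[f; MAX(h)→a](R) → 4
  S → 3
  π[b](S) → 3
  ρ[a/b](π[b](S)) → 3
  ρ[h/a](ρ[a/b](π[b](S))) → 3
  σ[h>3](ρ[h/a](ρ[a/b](π[b](S)))) → 3
  (γ[f; MAX(h)→a](R) ⋈[f=h] σ[h>3](ρ[h/a](ρ[a/b](π[b](S))))) → 1
  π[h]((γ[f; MAX(h)→a](R) ⋈[f=h] σ[h>3](ρ[h/a](ρ[a/b](π[b](S)))))) → 1

E1 and E2 produce the same multiset:
h
9

yes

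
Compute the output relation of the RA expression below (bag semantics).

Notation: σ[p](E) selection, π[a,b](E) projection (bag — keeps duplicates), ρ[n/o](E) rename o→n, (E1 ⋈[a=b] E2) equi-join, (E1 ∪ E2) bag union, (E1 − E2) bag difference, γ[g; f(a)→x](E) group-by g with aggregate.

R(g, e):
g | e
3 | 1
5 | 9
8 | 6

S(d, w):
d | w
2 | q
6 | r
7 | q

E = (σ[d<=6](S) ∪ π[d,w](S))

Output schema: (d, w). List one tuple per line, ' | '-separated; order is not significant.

Stepwise |·|:
  S → 3
  σ[d<=6](S) → 2
  S → 3
  π[d,w](S) → 3
  (σ[d<=6](S) ∪ π[d,w](S)) → 5

== RESULT ==
d | w
2 | q
2 | q
6 | r
6 | r
7 | q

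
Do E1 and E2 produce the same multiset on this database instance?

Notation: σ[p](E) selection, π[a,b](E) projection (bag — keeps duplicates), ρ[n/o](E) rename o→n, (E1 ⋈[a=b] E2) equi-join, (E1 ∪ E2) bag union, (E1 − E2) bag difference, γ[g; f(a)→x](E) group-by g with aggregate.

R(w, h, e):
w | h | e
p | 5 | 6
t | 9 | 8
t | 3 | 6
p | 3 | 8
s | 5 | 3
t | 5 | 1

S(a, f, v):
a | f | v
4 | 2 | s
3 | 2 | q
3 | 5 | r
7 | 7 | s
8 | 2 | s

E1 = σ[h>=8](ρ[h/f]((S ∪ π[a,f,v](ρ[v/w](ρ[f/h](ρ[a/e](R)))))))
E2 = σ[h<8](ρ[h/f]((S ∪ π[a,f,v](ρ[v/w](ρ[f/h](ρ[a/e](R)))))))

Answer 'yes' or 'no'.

E1 row counts bottom-up:
  S → 5
  R → 6
  ρ[a/e](R) → 6
  ρ[f/h](ρ[a/e](R)) → 6
  ρ[v/w](ρ[f/h](ρ[a/e](R))) → 6
  π[a,f,v](ρ[v/w](ρ[f/h](ρ[a/e](R)))) → 6
  (S ∪ π[a,f,v](ρ[v/w](ρ[f/h](ρ[a/e](R))))) → 11
  ρ[h/f]((S ∪ π[a,f,v](ρ[v/w](ρ[f/h](ρ[a/e](R)))))) → 11
  σ[h>=8](ρ[h/f]((S ∪ π[a,f,v](ρ[v/w](ρ[f/h](ρ[a/e](R))))))) → 1
E2 row counts bottom-up:
  S → 5
  R → 6
  ρ[a/e](R) → 6
  ρ[f/h](ρ[a/e](R)) → 6
  ρ[v/w](ρ[f/h](ρ[a/e](R))) → 6
  π[a,f,v](ρ[v/w](ρ[f/h](ρ[a/e](R)))) → 6
  (S ∪ π[a,f,v](ρ[v/w](ρ[f/h](ρ[a/e](R))))) → 11
  ρ[h/f]((S ∪ π[a,f,v](ρ[v/w](ρ[f/h](ρ[a/e](R)))))) → 11
  σ[h<8](ρ[h/f]((S ∪ π[a,f,v](ρ[v/w](ρ[f/h](ρ[a/e](R))))))) → 10

E1 result:
a | h | v
8 | 9 | t
E2 result:
a | h | v
1 | 5 | t
3 | 2 | q
3 | 5 | r
3 | 5 | s
4 | 2 | s
6 | 3 | t
6 | 5 | p
7 | 7 | s
8 | 2 | s
8 | 3 | p
Witness: (6, 3, 't') appears 0× in E1 but 1× in E2.

no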